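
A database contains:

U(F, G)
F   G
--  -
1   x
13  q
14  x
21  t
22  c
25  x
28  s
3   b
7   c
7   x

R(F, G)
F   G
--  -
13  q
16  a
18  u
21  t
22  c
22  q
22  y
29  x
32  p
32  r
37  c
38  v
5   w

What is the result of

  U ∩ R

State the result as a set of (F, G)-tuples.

{(13, q), (21, t), (22, c)}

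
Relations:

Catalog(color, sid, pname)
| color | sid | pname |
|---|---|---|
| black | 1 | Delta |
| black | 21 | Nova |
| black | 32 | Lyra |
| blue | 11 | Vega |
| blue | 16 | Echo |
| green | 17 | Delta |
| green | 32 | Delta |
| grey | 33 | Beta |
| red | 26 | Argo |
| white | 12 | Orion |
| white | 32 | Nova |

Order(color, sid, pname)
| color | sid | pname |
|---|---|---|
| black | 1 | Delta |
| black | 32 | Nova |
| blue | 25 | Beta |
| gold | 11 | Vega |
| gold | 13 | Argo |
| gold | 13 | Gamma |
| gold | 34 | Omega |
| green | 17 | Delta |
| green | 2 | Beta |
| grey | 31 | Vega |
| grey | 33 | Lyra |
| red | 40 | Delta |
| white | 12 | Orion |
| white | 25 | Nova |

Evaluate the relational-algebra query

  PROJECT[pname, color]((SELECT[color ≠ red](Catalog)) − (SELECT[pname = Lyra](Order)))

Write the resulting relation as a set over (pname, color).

Filtering on color ≠ red leaves {(black, 1, Delta), (black, 21, Nova), (black, 32, Lyra), (blue, 11, Vega), (blue, 16, Echo), (green, 17, Delta), (green, 32, Delta), (grey, 33, Beta), (white, 12, Orion), (white, 32, Nova)}.
Filtering on pname = Lyra leaves {(grey, 33, Lyra)}.
Set difference of the two operands is {(black, 1, Delta), (black, 21, Nova), (black, 32, Lyra), (blue, 11, Vega), (blue, 16, Echo), (green, 17, Delta), (green, 32, Delta), (grey, 33, Beta), (white, 12, Orion), (white, 32, Nova)}.
Projecting to pname, color (1 duplicate(s) eliminated): {(Beta, grey), (Delta, black), (Delta, green), (Echo, blue), (Lyra, black), (Nova, black), (Nova, white), (Orion, white), (Vega, blue)}

{(Beta, grey), (Delta, black), (Delta, green), (Echo, blue), (Lyra, black), (Nova, black), (Nova, white), (Orion, white), (Vega, blue)}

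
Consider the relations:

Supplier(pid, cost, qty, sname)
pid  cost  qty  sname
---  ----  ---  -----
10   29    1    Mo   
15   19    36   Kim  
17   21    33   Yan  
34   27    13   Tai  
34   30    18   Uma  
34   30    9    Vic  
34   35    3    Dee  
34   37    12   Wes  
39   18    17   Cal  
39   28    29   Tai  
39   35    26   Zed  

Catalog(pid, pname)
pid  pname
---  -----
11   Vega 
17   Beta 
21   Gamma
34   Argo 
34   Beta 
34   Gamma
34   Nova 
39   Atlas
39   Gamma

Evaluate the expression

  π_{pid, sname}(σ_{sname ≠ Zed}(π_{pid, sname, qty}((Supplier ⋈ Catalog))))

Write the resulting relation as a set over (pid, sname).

{(17, Yan), (34, Dee), (34, Tai), (34, Uma), (34, Vic), (34, Wes), (39, Cal), (39, Tai)}

Supplier ⋈ Catalog (natural join on pid): {(17, 21, 33, Yan, Beta), (34, 27, 13, Tai, Argo), (34, 27, 13, Tai, Beta), (34, 27, 13, Tai, Gamma), (34, 27, 13, Tai, Nova), (34, 30, 18, Uma, Argo), (34, 30, 18, Uma, Beta), (34, 30, 18, Uma, Gamma), (34, 30, 18, Uma, Nova), (34, 30, 9, Vic, Argo), (34, 30, 9, Vic, Beta), (34, 30, 9, Vic, Gamma), (34, 30, 9, Vic, Nova), (34, 35, 3, Dee, Argo), (34, 35, 3, Dee, Beta), (34, 35, 3, Dee, Gamma), (34, 35, 3, Dee, Nova), (34, 37, 12, Wes, Argo), (34, 37, 12, Wes, Beta), (34, 37, 12, Wes, Gamma), (34, 37, 12, Wes, Nova), (39, 18, 17, Cal, Atlas), (39, 18, 17, Cal, Gamma), (39, 28, 29, Tai, Atlas), (39, 28, 29, Tai, Gamma), (39, 35, 26, Zed, Atlas), (39, 35, 26, Zed, Gamma)}
Keep only column(s) pid, sname, qty (18 duplicate(s) eliminated): {(17, Yan, 33), (34, Dee, 3), (34, Tai, 13), (34, Uma, 18), (34, Vic, 9), (34, Wes, 12), (39, Cal, 17), (39, Tai, 29), (39, Zed, 26)}
Apply σ_{sname ≠ Zed}; surviving tuples: {(17, Yan, 33), (34, Dee, 3), (34, Tai, 13), (34, Uma, 18), (34, Vic, 9), (34, Wes, 12), (39, Cal, 17), (39, Tai, 29)}
Keep only column(s) pid, sname: {(17, Yan), (34, Dee), (34, Tai), (34, Uma), (34, Vic), (34, Wes), (39, Cal), (39, Tai)}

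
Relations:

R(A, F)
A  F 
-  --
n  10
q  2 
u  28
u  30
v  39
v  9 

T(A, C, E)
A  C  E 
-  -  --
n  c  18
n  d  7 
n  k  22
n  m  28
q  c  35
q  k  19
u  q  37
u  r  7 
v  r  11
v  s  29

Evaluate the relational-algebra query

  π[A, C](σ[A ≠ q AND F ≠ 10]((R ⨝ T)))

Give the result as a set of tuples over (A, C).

{(u, q), (u, r), (v, r), (v, s)}

Joining R and T on A yields {(n, 10, c, 18), (n, 10, d, 7), (n, 10, k, 22), (n, 10, m, 28), (q, 2, c, 35), (q, 2, k, 19), (u, 28, q, 37), (u, 28, r, 7), (u, 30, q, 37), (u, 30, r, 7), (v, 39, r, 11), (v, 39, s, 29), (v, 9, r, 11), (v, 9, s, 29)}.
Apply σ_{A ≠ q AND F ≠ 10}; surviving tuples: {(u, 28, q, 37), (u, 28, r, 7), (u, 30, q, 37), (u, 30, r, 7), (v, 39, r, 11), (v, 39, s, 29), (v, 9, r, 11), (v, 9, s, 29)}
Keep only column(s) A, C (4 duplicate(s) eliminated): {(u, q), (u, r), (v, r), (v, s)}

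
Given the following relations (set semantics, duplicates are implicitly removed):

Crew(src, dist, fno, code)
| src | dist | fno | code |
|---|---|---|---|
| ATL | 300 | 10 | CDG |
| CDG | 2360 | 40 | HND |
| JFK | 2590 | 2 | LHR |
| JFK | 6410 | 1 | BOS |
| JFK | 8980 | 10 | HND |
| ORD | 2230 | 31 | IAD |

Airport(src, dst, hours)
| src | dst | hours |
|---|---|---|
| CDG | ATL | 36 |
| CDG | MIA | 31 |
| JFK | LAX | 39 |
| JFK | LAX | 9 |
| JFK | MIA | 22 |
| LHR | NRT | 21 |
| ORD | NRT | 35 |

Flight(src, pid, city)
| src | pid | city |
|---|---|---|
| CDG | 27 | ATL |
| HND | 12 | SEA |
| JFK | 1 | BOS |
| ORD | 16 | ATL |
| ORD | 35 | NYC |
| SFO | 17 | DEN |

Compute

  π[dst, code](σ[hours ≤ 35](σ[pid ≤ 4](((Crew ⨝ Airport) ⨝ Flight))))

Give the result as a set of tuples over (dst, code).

{(LAX, BOS), (LAX, HND), (LAX, LHR), (MIA, BOS), (MIA, HND), (MIA, LHR)}

Crew ⋈ Airport (natural join on src): {(CDG, 2360, 40, HND, ATL, 36), (CDG, 2360, 40, HND, MIA, 31), (JFK, 2590, 2, LHR, LAX, 39), (JFK, 2590, 2, LHR, LAX, 9), (JFK, 2590, 2, LHR, MIA, 22), (JFK, 6410, 1, BOS, LAX, 39), (JFK, 6410, 1, BOS, LAX, 9), (JFK, 6410, 1, BOS, MIA, 22), (JFK, 8980, 10, HND, LAX, 39), (JFK, 8980, 10, HND, LAX, 9), (JFK, 8980, 10, HND, MIA, 22), (ORD, 2230, 31, IAD, NRT, 35)}
(Crew ⨝ Airport) ⋈ Flight (natural join on src): {(CDG, 2360, 40, HND, ATL, 36, 27, ATL), (CDG, 2360, 40, HND, MIA, 31, 27, ATL), (JFK, 2590, 2, LHR, LAX, 39, 1, BOS), (JFK, 2590, 2, LHR, LAX, 9, 1, BOS), (JFK, 2590, 2, LHR, MIA, 22, 1, BOS), (JFK, 6410, 1, BOS, LAX, 39, 1, BOS), (JFK, 6410, 1, BOS, LAX, 9, 1, BOS), (JFK, 6410, 1, BOS, MIA, 22, 1, BOS), (JFK, 8980, 10, HND, LAX, 39, 1, BOS), (JFK, 8980, 10, HND, LAX, 9, 1, BOS), (JFK, 8980, 10, HND, MIA, 22, 1, BOS), (ORD, 2230, 31, IAD, NRT, 35, 16, ATL), (ORD, 2230, 31, IAD, NRT, 35, 35, NYC)}
Selection pid ≤ 4: {(JFK, 2590, 2, LHR, LAX, 39, 1, BOS), (JFK, 2590, 2, LHR, LAX, 9, 1, BOS), (JFK, 2590, 2, LHR, MIA, 22, 1, BOS), (JFK, 6410, 1, BOS, LAX, 39, 1, BOS), (JFK, 6410, 1, BOS, LAX, 9, 1, BOS), (JFK, 6410, 1, BOS, MIA, 22, 1, BOS), (JFK, 8980, 10, HND, LAX, 39, 1, BOS), (JFK, 8980, 10, HND, LAX, 9, 1, BOS), (JFK, 8980, 10, HND, MIA, 22, 1, BOS)}
Selection hours ≤ 35: {(JFK, 2590, 2, LHR, LAX, 9, 1, BOS), (JFK, 2590, 2, LHR, MIA, 22, 1, BOS), (JFK, 6410, 1, BOS, LAX, 9, 1, BOS), (JFK, 6410, 1, BOS, MIA, 22, 1, BOS), (JFK, 8980, 10, HND, LAX, 9, 1, BOS), (JFK, 8980, 10, HND, MIA, 22, 1, BOS)}
π[dst, code]: project onto (dst, code) → {(LAX, BOS), (LAX, HND), (LAX, LHR), (MIA, BOS), (MIA, HND), (MIA, LHR)}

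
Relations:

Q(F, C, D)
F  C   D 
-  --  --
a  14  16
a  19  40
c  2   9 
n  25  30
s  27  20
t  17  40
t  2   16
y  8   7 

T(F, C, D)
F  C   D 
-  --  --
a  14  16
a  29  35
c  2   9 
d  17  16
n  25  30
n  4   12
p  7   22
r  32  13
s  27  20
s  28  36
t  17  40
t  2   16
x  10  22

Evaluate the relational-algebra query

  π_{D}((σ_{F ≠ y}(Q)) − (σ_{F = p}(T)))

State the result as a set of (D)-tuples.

σ[F ≠ y]: keep tuples satisfying F ≠ y → {(a, 14, 16), (a, 19, 40), (c, 2, 9), (n, 25, 30), (s, 27, 20), (t, 17, 40), (t, 2, 16)}
σ[F = p]: keep tuples satisfying F = p → {(p, 7, 22)}
Difference: {(a, 14, 16), (a, 19, 40), (c, 2, 9), (n, 25, 30), (s, 27, 20), (t, 17, 40), (t, 2, 16)} with {(p, 7, 22)} → {(a, 14, 16), (a, 19, 40), (c, 2, 9), (n, 25, 30), (s, 27, 20), (t, 17, 40), (t, 2, 16)}
π_{D} gives {16, 20, 30, 40, 9} (2 duplicate(s) eliminated).

{16, 20, 30, 40, 9}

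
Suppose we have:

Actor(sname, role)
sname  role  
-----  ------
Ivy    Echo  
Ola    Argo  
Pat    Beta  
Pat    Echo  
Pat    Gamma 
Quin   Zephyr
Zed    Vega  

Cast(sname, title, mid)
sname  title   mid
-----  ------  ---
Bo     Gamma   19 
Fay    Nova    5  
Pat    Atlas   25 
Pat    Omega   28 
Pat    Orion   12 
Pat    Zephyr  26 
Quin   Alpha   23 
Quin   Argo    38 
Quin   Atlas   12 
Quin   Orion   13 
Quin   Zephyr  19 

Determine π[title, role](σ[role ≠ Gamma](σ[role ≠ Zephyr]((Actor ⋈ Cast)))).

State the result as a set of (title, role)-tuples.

Actor ⋈ Cast (natural join on sname): {(Pat, Beta, Atlas, 25), (Pat, Beta, Omega, 28), (Pat, Beta, Orion, 12), (Pat, Beta, Zephyr, 26), (Pat, Echo, Atlas, 25), (Pat, Echo, Omega, 28), (Pat, Echo, Orion, 12), (Pat, Echo, Zephyr, 26), (Pat, Gamma, Atlas, 25), (Pat, Gamma, Omega, 28), (Pat, Gamma, Orion, 12), (Pat, Gamma, Zephyr, 26), (Quin, Zephyr, Alpha, 23), (Quin, Zephyr, Argo, 38), (Quin, Zephyr, Atlas, 12), (Quin, Zephyr, Orion, 13), (Quin, Zephyr, Zephyr, 19)}
Selection role ≠ Zephyr: {(Pat, Beta, Atlas, 25), (Pat, Beta, Omega, 28), (Pat, Beta, Orion, 12), (Pat, Beta, Zephyr, 26), (Pat, Echo, Atlas, 25), (Pat, Echo, Omega, 28), (Pat, Echo, Orion, 12), (Pat, Echo, Zephyr, 26), (Pat, Gamma, Atlas, 25), (Pat, Gamma, Omega, 28), (Pat, Gamma, Orion, 12), (Pat, Gamma, Zephyr, 26)}
Selection role ≠ Gamma: {(Pat, Beta, Atlas, 25), (Pat, Beta, Omega, 28), (Pat, Beta, Orion, 12), (Pat, Beta, Zephyr, 26), (Pat, Echo, Atlas, 25), (Pat, Echo, Omega, 28), (Pat, Echo, Orion, 12), (Pat, Echo, Zephyr, 26)}
π[title, role]: project onto (title, role) → {(Atlas, Beta), (Atlas, Echo), (Omega, Beta), (Omega, Echo), (Orion, Beta), (Orion, Echo), (Zephyr, Beta), (Zephyr, Echo)}

{(Atlas, Beta), (Atlas, Echo), (Omega, Beta), (Omega, Echo), (Orion, Beta), (Orion, Echo), (Zephyr, Beta), (Zephyr, Echo)}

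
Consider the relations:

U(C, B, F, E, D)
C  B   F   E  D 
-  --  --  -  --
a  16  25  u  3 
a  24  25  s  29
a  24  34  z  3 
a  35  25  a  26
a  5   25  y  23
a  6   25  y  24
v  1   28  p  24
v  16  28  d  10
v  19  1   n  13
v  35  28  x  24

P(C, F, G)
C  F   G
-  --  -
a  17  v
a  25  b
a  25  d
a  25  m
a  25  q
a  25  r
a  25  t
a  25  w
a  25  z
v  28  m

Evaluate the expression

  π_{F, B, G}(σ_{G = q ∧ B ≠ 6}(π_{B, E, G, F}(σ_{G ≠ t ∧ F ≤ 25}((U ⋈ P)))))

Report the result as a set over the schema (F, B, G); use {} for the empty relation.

{(25, 16, q), (25, 24, q), (25, 35, q), (25, 5, q)}

Joining U and P on C, F yields {(a, 16, 25, u, 3, b), (a, 16, 25, u, 3, d), (a, 16, 25, u, 3, m), (a, 16, 25, u, 3, q), (a, 16, 25, u, 3, r), (a, 16, 25, u, 3, t), (a, 16, 25, u, 3, w), (a, 16, 25, u, 3, z), (a, 24, 25, s, 29, b), (a, 24, 25, s, 29, d), (a, 24, 25, s, 29, m), (a, 24, 25, s, 29, q), (a, 24, 25, s, 29, r), (a, 24, 25, s, 29, t), (a, 24, 25, s, 29, w), (a, 24, 25, s, 29, z), (a, 35, 25, a, 26, b), (a, 35, 25, a, 26, d), (a, 35, 25, a, 26, m), (a, 35, 25, a, 26, q), (a, 35, 25, a, 26, r), (a, 35, 25, a, 26, t), (a, 35, 25, a, 26, w), (a, 35, 25, a, 26, z), (a, 5, 25, y, 23, b), (a, 5, 25, y, 23, d), (a, 5, 25, y, 23, m), (a, 5, 25, y, 23, q), (a, 5, 25, y, 23, r), (a, 5, 25, y, 23, t), (a, 5, 25, y, 23, w), (a, 5, 25, y, 23, z), (a, 6, 25, y, 24, b), (a, 6, 25, y, 24, d), (a, 6, 25, y, 24, m), (a, 6, 25, y, 24, q), (a, 6, 25, y, 24, r), (a, 6, 25, y, 24, t), (a, 6, 25, y, 24, w), (a, 6, 25, y, 24, z), (v, 1, 28, p, 24, m), (v, 16, 28, d, 10, m), (v, 35, 28, x, 24, m)}.
σ[G ≠ t ∧ F ≤ 25]: keep tuples satisfying G ≠ t ∧ F ≤ 25 → {(a, 16, 25, u, 3, b), (a, 16, 25, u, 3, d), (a, 16, 25, u, 3, m), (a, 16, 25, u, 3, q), (a, 16, 25, u, 3, r), (a, 16, 25, u, 3, w), (a, 16, 25, u, 3, z), (a, 24, 25, s, 29, b), (a, 24, 25, s, 29, d), (a, 24, 25, s, 29, m), (a, 24, 25, s, 29, q), (a, 24, 25, s, 29, r), (a, 24, 25, s, 29, w), (a, 24, 25, s, 29, z), (a, 35, 25, a, 26, b), (a, 35, 25, a, 26, d), (a, 35, 25, a, 26, m), (a, 35, 25, a, 26, q), (a, 35, 25, a, 26, r), (a, 35, 25, a, 26, w), (a, 35, 25, a, 26, z), (a, 5, 25, y, 23, b), (a, 5, 25, y, 23, d), (a, 5, 25, y, 23, m), (a, 5, 25, y, 23, q), (a, 5, 25, y, 23, r), (a, 5, 25, y, 23, w), (a, 5, 25, y, 23, z), (a, 6, 25, y, 24, b), (a, 6, 25, y, 24, d), (a, 6, 25, y, 24, m), (a, 6, 25, y, 24, q), (a, 6, 25, y, 24, r), (a, 6, 25, y, 24, w), (a, 6, 25, y, 24, z)}
Projecting to B, E, G, F: {(16, u, b, 25), (16, u, d, 25), (16, u, m, 25), (16, u, q, 25), (16, u, r, 25), (16, u, w, 25), (16, u, z, 25), (24, s, b, 25), (24, s, d, 25), (24, s, m, 25), (24, s, q, 25), (24, s, r, 25), (24, s, w, 25), (24, s, z, 25), (35, a, b, 25), (35, a, d, 25), (35, a, m, 25), (35, a, q, 25), (35, a, r, 25), (35, a, w, 25), (35, a, z, 25), (5, y, b, 25), (5, y, d, 25), (5, y, m, 25), (5, y, q, 25), (5, y, r, 25), (5, y, w, 25), (5, y, z, 25), (6, y, b, 25), (6, y, d, 25), (6, y, m, 25), (6, y, q, 25), (6, y, r, 25), (6, y, w, 25), (6, y, z, 25)}
σ[G = q ∧ B ≠ 6]: keep tuples satisfying G = q ∧ B ≠ 6 → {(16, u, q, 25), (24, s, q, 25), (35, a, q, 25), (5, y, q, 25)}
Projecting to F, B, G: {(25, 16, q), (25, 24, q), (25, 35, q), (25, 5, q)}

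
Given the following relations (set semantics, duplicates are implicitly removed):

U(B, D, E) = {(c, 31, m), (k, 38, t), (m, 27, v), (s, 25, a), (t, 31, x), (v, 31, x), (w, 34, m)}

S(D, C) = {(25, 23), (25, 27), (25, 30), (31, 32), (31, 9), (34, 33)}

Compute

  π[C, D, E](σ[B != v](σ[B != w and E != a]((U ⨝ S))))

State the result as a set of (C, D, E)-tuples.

{(32, 31, m), (32, 31, x), (9, 31, m), (9, 31, x)}

Natural join on D: {(c, 31, m, 32), (c, 31, m, 9), (s, 25, a, 23), (s, 25, a, 27), (s, 25, a, 30), (t, 31, x, 32), (t, 31, x, 9), (v, 31, x, 32), (v, 31, x, 9), (w, 34, m, 33)}
Selection B != w and E != a: {(c, 31, m, 32), (c, 31, m, 9), (t, 31, x, 32), (t, 31, x, 9), (v, 31, x, 32), (v, 31, x, 9)}
Selection B != v: {(c, 31, m, 32), (c, 31, m, 9), (t, 31, x, 32), (t, 31, x, 9)}
π_{C, D, E} gives {(32, 31, m), (32, 31, x), (9, 31, m), (9, 31, x)}.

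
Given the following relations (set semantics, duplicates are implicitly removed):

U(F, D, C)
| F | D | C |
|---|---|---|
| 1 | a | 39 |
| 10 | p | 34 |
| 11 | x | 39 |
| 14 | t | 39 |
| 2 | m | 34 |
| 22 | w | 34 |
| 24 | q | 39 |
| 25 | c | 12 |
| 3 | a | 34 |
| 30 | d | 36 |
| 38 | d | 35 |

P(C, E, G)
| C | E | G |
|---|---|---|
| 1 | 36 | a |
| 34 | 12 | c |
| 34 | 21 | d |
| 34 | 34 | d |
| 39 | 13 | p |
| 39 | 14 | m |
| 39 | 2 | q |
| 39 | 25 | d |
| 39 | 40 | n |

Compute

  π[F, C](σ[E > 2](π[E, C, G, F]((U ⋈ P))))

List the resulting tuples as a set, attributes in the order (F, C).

{(1, 39), (10, 34), (11, 39), (14, 39), (2, 34), (22, 34), (24, 39), (3, 34)}

Joining U and P on C yields {(1, a, 39, 13, p), (1, a, 39, 14, m), (1, a, 39, 2, q), (1, a, 39, 25, d), (1, a, 39, 40, n), (10, p, 34, 12, c), (10, p, 34, 21, d), (10, p, 34, 34, d), (11, x, 39, 13, p), (11, x, 39, 14, m), (11, x, 39, 2, q), (11, x, 39, 25, d), (11, x, 39, 40, n), (14, t, 39, 13, p), (14, t, 39, 14, m), (14, t, 39, 2, q), (14, t, 39, 25, d), (14, t, 39, 40, n), (2, m, 34, 12, c), (2, m, 34, 21, d), (2, m, 34, 34, d), (22, w, 34, 12, c), (22, w, 34, 21, d), (22, w, 34, 34, d), (24, q, 39, 13, p), (24, q, 39, 14, m), (24, q, 39, 2, q), (24, q, 39, 25, d), (24, q, 39, 40, n), (3, a, 34, 12, c), (3, a, 34, 21, d), (3, a, 34, 34, d)}.
π_{E, C, G, F} gives {(12, 34, c, 10), (12, 34, c, 2), (12, 34, c, 22), (12, 34, c, 3), (13, 39, p, 1), (13, 39, p, 11), (13, 39, p, 14), (13, 39, p, 24), (14, 39, m, 1), (14, 39, m, 11), (14, 39, m, 14), (14, 39, m, 24), (2, 39, q, 1), (2, 39, q, 11), (2, 39, q, 14), (2, 39, q, 24), (21, 34, d, 10), (21, 34, d, 2), (21, 34, d, 22), (21, 34, d, 3), (25, 39, d, 1), (25, 39, d, 11), (25, 39, d, 14), (25, 39, d, 24), (34, 34, d, 10), (34, 34, d, 2), (34, 34, d, 22), (34, 34, d, 3), (40, 39, n, 1), (40, 39, n, 11), (40, 39, n, 14), (40, 39, n, 24)}.
σ[E > 2]: keep tuples satisfying E > 2 → {(12, 34, c, 10), (12, 34, c, 2), (12, 34, c, 22), (12, 34, c, 3), (13, 39, p, 1), (13, 39, p, 11), (13, 39, p, 14), (13, 39, p, 24), (14, 39, m, 1), (14, 39, m, 11), (14, 39, m, 14), (14, 39, m, 24), (21, 34, d, 10), (21, 34, d, 2), (21, 34, d, 22), (21, 34, d, 3), (25, 39, d, 1), (25, 39, d, 11), (25, 39, d, 14), (25, 39, d, 24), (34, 34, d, 10), (34, 34, d, 2), (34, 34, d, 22), (34, 34, d, 3), (40, 39, n, 1), (40, 39, n, 11), (40, 39, n, 14), (40, 39, n, 24)}
π_{F, C} gives {(1, 39), (10, 34), (11, 39), (14, 39), (2, 34), (22, 34), (24, 39), (3, 34)} (20 duplicate(s) eliminated).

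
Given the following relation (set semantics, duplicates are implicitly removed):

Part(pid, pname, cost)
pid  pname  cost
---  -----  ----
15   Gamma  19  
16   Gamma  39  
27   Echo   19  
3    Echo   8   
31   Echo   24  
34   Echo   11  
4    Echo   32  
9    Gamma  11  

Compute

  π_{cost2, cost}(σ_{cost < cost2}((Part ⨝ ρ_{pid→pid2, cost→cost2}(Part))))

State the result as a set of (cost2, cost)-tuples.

ρ[pid→pid2, cost→cost2]: schema becomes (pid2, pname, cost2); tuples unchanged.
Part ⋈ ρ_{pid→pid2, cost→cost2}(Part) (natural join on pname): {(15, Gamma, 19, 15, 19), (15, Gamma, 19, 16, 39), (15, Gamma, 19, 9, 11), (16, Gamma, 39, 15, 19), (16, Gamma, 39, 16, 39), (16, Gamma, 39, 9, 11), (27, Echo, 19, 27, 19), (27, Echo, 19, 3, 8), (27, Echo, 19, 31, 24), (27, Echo, 19, 34, 11), (27, Echo, 19, 4, 32), (3, Echo, 8, 27, 19), (3, Echo, 8, 3, 8), (3, Echo, 8, 31, 24), (3, Echo, 8, 34, 11), (3, Echo, 8, 4, 32), (31, Echo, 24, 27, 19), (31, Echo, 24, 3, 8), (31, Echo, 24, 31, 24), (31, Echo, 24, 34, 11), (31, Echo, 24, 4, 32), (34, Echo, 11, 27, 19), (34, Echo, 11, 3, 8), (34, Echo, 11, 31, 24), (34, Echo, 11, 34, 11), (34, Echo, 11, 4, 32), (4, Echo, 32, 27, 19), (4, Echo, 32, 3, 8), (4, Echo, 32, 31, 24), (4, Echo, 32, 34, 11), (4, Echo, 32, 4, 32), (9, Gamma, 11, 15, 19), (9, Gamma, 11, 16, 39), (9, Gamma, 11, 9, 11)}
Apply σ_{cost < cost2}; surviving tuples: {(15, Gamma, 19, 16, 39), (27, Echo, 19, 31, 24), (27, Echo, 19, 4, 32), (3, Echo, 8, 27, 19), (3, Echo, 8, 31, 24), (3, Echo, 8, 34, 11), (3, Echo, 8, 4, 32), (31, Echo, 24, 4, 32), (34, Echo, 11, 27, 19), (34, Echo, 11, 31, 24), (34, Echo, 11, 4, 32), (9, Gamma, 11, 15, 19), (9, Gamma, 11, 16, 39)}
Keep only column(s) cost2, cost (1 duplicate(s) eliminated): {(11, 8), (19, 11), (19, 8), (24, 11), (24, 19), (24, 8), (32, 11), (32, 19), (32, 24), (32, 8), (39, 11), (39, 19)}

{(11, 8), (19, 11), (19, 8), (24, 11), (24, 19), (24, 8), (32, 11), (32, 19), (32, 24), (32, 8), (39, 11), (39, 19)}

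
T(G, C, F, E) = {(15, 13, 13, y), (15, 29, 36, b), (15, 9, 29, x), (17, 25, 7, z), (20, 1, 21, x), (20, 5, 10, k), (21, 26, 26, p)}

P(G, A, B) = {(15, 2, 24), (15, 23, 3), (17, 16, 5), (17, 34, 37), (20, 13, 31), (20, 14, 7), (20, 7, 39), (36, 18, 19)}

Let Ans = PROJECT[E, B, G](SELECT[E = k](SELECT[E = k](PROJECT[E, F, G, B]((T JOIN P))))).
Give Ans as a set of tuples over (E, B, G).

Joining T and P on G yields {(15, 13, 13, y, 2, 24), (15, 13, 13, y, 23, 3), (15, 29, 36, b, 2, 24), (15, 29, 36, b, 23, 3), (15, 9, 29, x, 2, 24), (15, 9, 29, x, 23, 3), (17, 25, 7, z, 16, 5), (17, 25, 7, z, 34, 37), (20, 1, 21, x, 13, 31), (20, 1, 21, x, 14, 7), (20, 1, 21, x, 7, 39), (20, 5, 10, k, 13, 31), (20, 5, 10, k, 14, 7), (20, 5, 10, k, 7, 39)}.
π_{E, F, G, B} gives {(b, 36, 15, 24), (b, 36, 15, 3), (k, 10, 20, 31), (k, 10, 20, 39), (k, 10, 20, 7), (x, 21, 20, 31), (x, 21, 20, 39), (x, 21, 20, 7), (x, 29, 15, 24), (x, 29, 15, 3), (y, 13, 15, 24), (y, 13, 15, 3), (z, 7, 17, 37), (z, 7, 17, 5)}.
Selection E = k: {(k, 10, 20, 31), (k, 10, 20, 39), (k, 10, 20, 7)}
Selection E = k: {(k, 10, 20, 31), (k, 10, 20, 39), (k, 10, 20, 7)}
π_{E, B, G} gives {(k, 31, 20), (k, 39, 20), (k, 7, 20)}.

{(k, 31, 20), (k, 39, 20), (k, 7, 20)}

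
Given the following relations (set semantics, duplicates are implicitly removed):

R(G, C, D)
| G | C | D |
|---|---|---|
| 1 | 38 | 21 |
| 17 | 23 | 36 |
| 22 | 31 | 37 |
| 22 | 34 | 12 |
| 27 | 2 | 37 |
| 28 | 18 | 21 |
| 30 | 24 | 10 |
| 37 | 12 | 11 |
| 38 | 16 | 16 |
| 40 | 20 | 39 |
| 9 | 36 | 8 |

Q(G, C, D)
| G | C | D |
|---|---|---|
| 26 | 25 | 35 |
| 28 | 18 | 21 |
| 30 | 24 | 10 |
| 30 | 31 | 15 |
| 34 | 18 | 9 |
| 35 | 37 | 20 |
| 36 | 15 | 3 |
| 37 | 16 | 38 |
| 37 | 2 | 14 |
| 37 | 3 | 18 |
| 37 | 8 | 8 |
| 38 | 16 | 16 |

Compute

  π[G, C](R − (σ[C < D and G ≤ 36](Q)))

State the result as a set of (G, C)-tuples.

{(1, 38), (17, 23), (22, 31), (22, 34), (27, 2), (30, 24), (37, 12), (38, 16), (40, 20), (9, 36)}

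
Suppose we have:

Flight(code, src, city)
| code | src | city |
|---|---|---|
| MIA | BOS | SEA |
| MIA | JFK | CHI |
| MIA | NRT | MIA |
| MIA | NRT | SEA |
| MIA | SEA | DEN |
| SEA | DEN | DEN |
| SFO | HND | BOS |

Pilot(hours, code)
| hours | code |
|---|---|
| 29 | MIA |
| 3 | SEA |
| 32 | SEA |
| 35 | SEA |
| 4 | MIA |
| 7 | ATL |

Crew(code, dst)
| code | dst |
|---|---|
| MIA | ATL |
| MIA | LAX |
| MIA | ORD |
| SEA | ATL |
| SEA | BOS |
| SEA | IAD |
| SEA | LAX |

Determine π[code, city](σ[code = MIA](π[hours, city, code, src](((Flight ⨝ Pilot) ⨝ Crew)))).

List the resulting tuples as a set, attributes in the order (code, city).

Natural join on code: {(MIA, BOS, SEA, 29), (MIA, BOS, SEA, 4), (MIA, JFK, CHI, 29), (MIA, JFK, CHI, 4), (MIA, NRT, MIA, 29), (MIA, NRT, MIA, 4), (MIA, NRT, SEA, 29), (MIA, NRT, SEA, 4), (MIA, SEA, DEN, 29), (MIA, SEA, DEN, 4), (SEA, DEN, DEN, 3), (SEA, DEN, DEN, 32), (SEA, DEN, DEN, 35)}
Natural join on code: {(MIA, BOS, SEA, 29, ATL), (MIA, BOS, SEA, 29, LAX), (MIA, BOS, SEA, 29, ORD), (MIA, BOS, SEA, 4, ATL), (MIA, BOS, SEA, 4, LAX), (MIA, BOS, SEA, 4, ORD), (MIA, JFK, CHI, 29, ATL), (MIA, JFK, CHI, 29, LAX), (MIA, JFK, CHI, 29, ORD), (MIA, JFK, CHI, 4, ATL), (MIA, JFK, CHI, 4, LAX), (MIA, JFK, CHI, 4, ORD), (MIA, NRT, MIA, 29, ATL), (MIA, NRT, MIA, 29, LAX), (MIA, NRT, MIA, 29, ORD), (MIA, NRT, MIA, 4, ATL), (MIA, NRT, MIA, 4, LAX), (MIA, NRT, MIA, 4, ORD), (MIA, NRT, SEA, 29, ATL), (MIA, NRT, SEA, 29, LAX), (MIA, NRT, SEA, 29, ORD), (MIA, NRT, SEA, 4, ATL), (MIA, NRT, SEA, 4, LAX), (MIA, NRT, SEA, 4, ORD), (MIA, SEA, DEN, 29, ATL), (MIA, SEA, DEN, 29, LAX), (MIA, SEA, DEN, 29, ORD), (MIA, SEA, DEN, 4, ATL), (MIA, SEA, DEN, 4, LAX), (MIA, SEA, DEN, 4, ORD), (SEA, DEN, DEN, 3, ATL), (SEA, DEN, DEN, 3, BOS), (SEA, DEN, DEN, 3, IAD), (SEA, DEN, DEN, 3, LAX), (SEA, DEN, DEN, 32, ATL), (SEA, DEN, DEN, 32, BOS), (SEA, DEN, DEN, 32, IAD), (SEA, DEN, DEN, 32, LAX), (SEA, DEN, DEN, 35, ATL), (SEA, DEN, DEN, 35, BOS), (SEA, DEN, DEN, 35, IAD), (SEA, DEN, DEN, 35, LAX)}
π_{hours, city, code, src} gives {(29, CHI, MIA, JFK), (29, DEN, MIA, SEA), (29, MIA, MIA, NRT), (29, SEA, MIA, BOS), (29, SEA, MIA, NRT), (3, DEN, SEA, DEN), (32, DEN, SEA, DEN), (35, DEN, SEA, DEN), (4, CHI, MIA, JFK), (4, DEN, MIA, SEA), (4, MIA, MIA, NRT), (4, SEA, MIA, BOS), (4, SEA, MIA, NRT)} (29 duplicate(s) eliminated).
Filtering on code = MIA leaves {(29, CHI, MIA, JFK), (29, DEN, MIA, SEA), (29, MIA, MIA, NRT), (29, SEA, MIA, BOS), (29, SEA, MIA, NRT), (4, CHI, MIA, JFK), (4, DEN, MIA, SEA), (4, MIA, MIA, NRT), (4, SEA, MIA, BOS), (4, SEA, MIA, NRT)}.
π_{code, city} gives {(MIA, CHI), (MIA, DEN), (MIA, MIA), (MIA, SEA)} (6 duplicate(s) eliminated).

{(MIA, CHI), (MIA, DEN), (MIA, MIA), (MIA, SEA)}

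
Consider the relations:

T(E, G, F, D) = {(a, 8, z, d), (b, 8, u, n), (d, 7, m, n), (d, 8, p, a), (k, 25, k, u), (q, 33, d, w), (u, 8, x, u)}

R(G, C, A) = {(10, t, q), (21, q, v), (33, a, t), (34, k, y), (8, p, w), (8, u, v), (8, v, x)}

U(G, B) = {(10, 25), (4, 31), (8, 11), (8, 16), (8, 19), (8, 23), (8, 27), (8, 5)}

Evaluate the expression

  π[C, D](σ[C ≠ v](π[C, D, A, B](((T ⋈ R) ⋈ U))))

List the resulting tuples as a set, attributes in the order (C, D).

{(p, a), (p, d), (p, n), (p, u), (u, a), (u, d), (u, n), (u, u)}

T ⋈ R (natural join on G): {(a, 8, z, d, p, w), (a, 8, z, d, u, v), (a, 8, z, d, v, x), (b, 8, u, n, p, w), (b, 8, u, n, u, v), (b, 8, u, n, v, x), (d, 8, p, a, p, w), (d, 8, p, a, u, v), (d, 8, p, a, v, x), (q, 33, d, w, a, t), (u, 8, x, u, p, w), (u, 8, x, u, u, v), (u, 8, x, u, v, x)}
(T ⋈ R) ⋈ U (natural join on G): {(a, 8, z, d, p, w, 11), (a, 8, z, d, p, w, 16), (a, 8, z, d, p, w, 19), (a, 8, z, d, p, w, 23), (a, 8, z, d, p, w, 27), (a, 8, z, d, p, w, 5), (a, 8, z, d, u, v, 11), (a, 8, z, d, u, v, 16), (a, 8, z, d, u, v, 19), (a, 8, z, d, u, v, 23), (a, 8, z, d, u, v, 27), (a, 8, z, d, u, v, 5), (a, 8, z, d, v, x, 11), (a, 8, z, d, v, x, 16), (a, 8, z, d, v, x, 19), (a, 8, z, d, v, x, 23), (a, 8, z, d, v, x, 27), (a, 8, z, d, v, x, 5), (b, 8, u, n, p, w, 11), (b, 8, u, n, p, w, 16), (b, 8, u, n, p, w, 19), (b, 8, u, n, p, w, 23), (b, 8, u, n, p, w, 27), (b, 8, u, n, p, w, 5), (b, 8, u, n, u, v, 11), (b, 8, u, n, u, v, 16), (b, 8, u, n, u, v, 19), (b, 8, u, n, u, v, 23), (b, 8, u, n, u, v, 27), (b, 8, u, n, u, v, 5), (b, 8, u, n, v, x, 11), (b, 8, u, n, v, x, 16), (b, 8, u, n, v, x, 19), (b, 8, u, n, v, x, 23), (b, 8, u, n, v, x, 27), (b, 8, u, n, v, x, 5), (d, 8, p, a, p, w, 11), (d, 8, p, a, p, w, 16), (d, 8, p, a, p, w, 19), (d, 8, p, a, p, w, 23), (d, 8, p, a, p, w, 27), (d, 8, p, a, p, w, 5), (d, 8, p, a, u, v, 11), (d, 8, p, a, u, v, 16), (d, 8, p, a, u, v, 19), (d, 8, p, a, u, v, 23), (d, 8, p, a, u, v, 27), (d, 8, p, a, u, v, 5), (d, 8, p, a, v, x, 11), (d, 8, p, a, v, x, 16), (d, 8, p, a, v, x, 19), (d, 8, p, a, v, x, 23), (d, 8, p, a, v, x, 27), (d, 8, p, a, v, x, 5), (u, 8, x, u, p, w, 11), (u, 8, x, u, p, w, 16), (u, 8, x, u, p, w, 19), (u, 8, x, u, p, w, 23), (u, 8, x, u, p, w, 27), (u, 8, x, u, p, w, 5), (u, 8, x, u, u, v, 11), (u, 8, x, u, u, v, 16), (u, 8, x, u, u, v, 19), (u, 8, x, u, u, v, 23), (u, 8, x, u, u, v, 27), (u, 8, x, u, u, v, 5), (u, 8, x, u, v, x, 11), (u, 8, x, u, v, x, 16), (u, 8, x, u, v, x, 19), (u, 8, x, u, v, x, 23), (u, 8, x, u, v, x, 27), (u, 8, x, u, v, x, 5)}
π[C, D, A, B]: project onto (C, D, A, B) → {(p, a, w, 11), (p, a, w, 16), (p, a, w, 19), (p, a, w, 23), (p, a, w, 27), (p, a, w, 5), (p, d, w, 11), (p, d, w, 16), (p, d, w, 19), (p, d, w, 23), (p, d, w, 27), (p, d, w, 5), (p, n, w, 11), (p, n, w, 16), (p, n, w, 19), (p, n, w, 23), (p, n, w, 27), (p, n, w, 5), (p, u, w, 11), (p, u, w, 16), (p, u, w, 19), (p, u, w, 23), (p, u, w, 27), (p, u, w, 5), (u, a, v, 11), (u, a, v, 16), (u, a, v, 19), (u, a, v, 23), (u, a, v, 27), (u, a, v, 5), (u, d, v, 11), (u, d, v, 16), (u, d, v, 19), (u, d, v, 23), (u, d, v, 27), (u, d, v, 5), (u, n, v, 11), (u, n, v, 16), (u, n, v, 19), (u, n, v, 23), (u, n, v, 27), (u, n, v, 5), (u, u, v, 11), (u, u, v, 16), (u, u, v, 19), (u, u, v, 23), (u, u, v, 27), (u, u, v, 5), (v, a, x, 11), (v, a, x, 16), (v, a, x, 19), (v, a, x, 23), (v, a, x, 27), (v, a, x, 5), (v, d, x, 11), (v, d, x, 16), (v, d, x, 19), (v, d, x, 23), (v, d, x, 27), (v, d, x, 5), (v, n, x, 11), (v, n, x, 16), (v, n, x, 19), (v, n, x, 23), (v, n, x, 27), (v, n, x, 5), (v, u, x, 11), (v, u, x, 16), (v, u, x, 19), (v, u, x, 23), (v, u, x, 27), (v, u, x, 5)}
Selection C ≠ v: {(p, a, w, 11), (p, a, w, 16), (p, a, w, 19), (p, a, w, 23), (p, a, w, 27), (p, a, w, 5), (p, d, w, 11), (p, d, w, 16), (p, d, w, 19), (p, d, w, 23), (p, d, w, 27), (p, d, w, 5), (p, n, w, 11), (p, n, w, 16), (p, n, w, 19), (p, n, w, 23), (p, n, w, 27), (p, n, w, 5), (p, u, w, 11), (p, u, w, 16), (p, u, w, 19), (p, u, w, 23), (p, u, w, 27), (p, u, w, 5), (u, a, v, 11), (u, a, v, 16), (u, a, v, 19), (u, a, v, 23), (u, a, v, 27), (u, a, v, 5), (u, d, v, 11), (u, d, v, 16), (u, d, v, 19), (u, d, v, 23), (u, d, v, 27), (u, d, v, 5), (u, n, v, 11), (u, n, v, 16), (u, n, v, 19), (u, n, v, 23), (u, n, v, 27), (u, n, v, 5), (u, u, v, 11), (u, u, v, 16), (u, u, v, 19), (u, u, v, 23), (u, u, v, 27), (u, u, v, 5)}
π[C, D]: project onto (C, D) (40 duplicate(s) eliminated) → {(p, a), (p, d), (p, n), (p, u), (u, a), (u, d), (u, n), (u, u)}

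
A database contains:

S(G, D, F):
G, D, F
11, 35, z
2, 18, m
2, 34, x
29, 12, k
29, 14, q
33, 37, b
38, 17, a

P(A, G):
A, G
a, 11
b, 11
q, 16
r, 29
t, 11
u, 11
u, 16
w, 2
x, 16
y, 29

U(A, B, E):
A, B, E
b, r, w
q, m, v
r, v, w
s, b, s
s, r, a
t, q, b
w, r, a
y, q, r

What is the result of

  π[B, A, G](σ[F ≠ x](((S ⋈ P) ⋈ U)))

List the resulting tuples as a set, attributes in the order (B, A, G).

{(q, t, 11), (q, y, 29), (r, b, 11), (r, w, 2), (v, r, 29)}

S ⋈ P (natural join on G): {(11, 35, z, a), (11, 35, z, b), (11, 35, z, t), (11, 35, z, u), (2, 18, m, w), (2, 34, x, w), (29, 12, k, r), (29, 12, k, y), (29, 14, q, r), (29, 14, q, y)}
(S ⋈ P) ⋈ U (natural join on A): {(11, 35, z, b, r, w), (11, 35, z, t, q, b), (2, 18, m, w, r, a), (2, 34, x, w, r, a), (29, 12, k, r, v, w), (29, 12, k, y, q, r), (29, 14, q, r, v, w), (29, 14, q, y, q, r)}
σ[F ≠ x]: keep tuples satisfying F ≠ x → {(11, 35, z, b, r, w), (11, 35, z, t, q, b), (2, 18, m, w, r, a), (29, 12, k, r, v, w), (29, 12, k, y, q, r), (29, 14, q, r, v, w), (29, 14, q, y, q, r)}
Projecting to B, A, G (2 duplicate(s) eliminated): {(q, t, 11), (q, y, 29), (r, b, 11), (r, w, 2), (v, r, 29)}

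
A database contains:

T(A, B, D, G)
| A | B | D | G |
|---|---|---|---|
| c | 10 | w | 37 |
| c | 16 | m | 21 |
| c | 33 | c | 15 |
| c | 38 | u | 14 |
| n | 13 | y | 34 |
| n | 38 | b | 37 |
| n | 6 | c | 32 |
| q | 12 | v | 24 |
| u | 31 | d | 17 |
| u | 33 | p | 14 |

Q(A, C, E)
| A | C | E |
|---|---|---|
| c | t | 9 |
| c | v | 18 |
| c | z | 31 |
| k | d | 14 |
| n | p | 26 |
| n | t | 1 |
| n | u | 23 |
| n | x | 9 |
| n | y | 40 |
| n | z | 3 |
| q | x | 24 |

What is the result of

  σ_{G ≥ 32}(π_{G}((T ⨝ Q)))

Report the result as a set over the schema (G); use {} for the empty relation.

{32, 34, 37}

T ⋈ Q (natural join on A): {(c, 10, w, 37, t, 9), (c, 10, w, 37, v, 18), (c, 10, w, 37, z, 31), (c, 16, m, 21, t, 9), (c, 16, m, 21, v, 18), (c, 16, m, 21, z, 31), (c, 33, c, 15, t, 9), (c, 33, c, 15, v, 18), (c, 33, c, 15, z, 31), (c, 38, u, 14, t, 9), (c, 38, u, 14, v, 18), (c, 38, u, 14, z, 31), (n, 13, y, 34, p, 26), (n, 13, y, 34, t, 1), (n, 13, y, 34, u, 23), (n, 13, y, 34, x, 9), (n, 13, y, 34, y, 40), (n, 13, y, 34, z, 3), (n, 38, b, 37, p, 26), (n, 38, b, 37, t, 1), (n, 38, b, 37, u, 23), (n, 38, b, 37, x, 9), (n, 38, b, 37, y, 40), (n, 38, b, 37, z, 3), (n, 6, c, 32, p, 26), (n, 6, c, 32, t, 1), (n, 6, c, 32, u, 23), (n, 6, c, 32, x, 9), (n, 6, c, 32, y, 40), (n, 6, c, 32, z, 3), (q, 12, v, 24, x, 24)}
Projecting to G (24 duplicate(s) eliminated): {14, 15, 21, 24, 32, 34, 37}
Filtering on G ≥ 32 leaves {32, 34, 37}.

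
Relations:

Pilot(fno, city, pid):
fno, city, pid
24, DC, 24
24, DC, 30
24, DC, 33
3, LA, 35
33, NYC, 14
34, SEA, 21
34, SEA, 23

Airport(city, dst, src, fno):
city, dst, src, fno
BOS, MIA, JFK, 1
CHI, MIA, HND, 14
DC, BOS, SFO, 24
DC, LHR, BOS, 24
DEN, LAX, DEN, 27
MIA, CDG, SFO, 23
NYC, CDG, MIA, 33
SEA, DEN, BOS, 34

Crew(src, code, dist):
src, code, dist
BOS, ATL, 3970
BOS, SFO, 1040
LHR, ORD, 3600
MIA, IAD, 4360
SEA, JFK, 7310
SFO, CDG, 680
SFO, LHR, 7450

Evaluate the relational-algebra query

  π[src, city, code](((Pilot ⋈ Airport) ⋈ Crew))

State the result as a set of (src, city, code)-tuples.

{(BOS, DC, ATL), (BOS, DC, SFO), (BOS, SEA, ATL), (BOS, SEA, SFO), (MIA, NYC, IAD), (SFO, DC, CDG), (SFO, DC, LHR)}

Natural join on fno, city: {(24, DC, 24, BOS, SFO), (24, DC, 24, LHR, BOS), (24, DC, 30, BOS, SFO), (24, DC, 30, LHR, BOS), (24, DC, 33, BOS, SFO), (24, DC, 33, LHR, BOS), (33, NYC, 14, CDG, MIA), (34, SEA, 21, DEN, BOS), (34, SEA, 23, DEN, BOS)}
Natural join on src: {(24, DC, 24, BOS, SFO, CDG, 680), (24, DC, 24, BOS, SFO, LHR, 7450), (24, DC, 24, LHR, BOS, ATL, 3970), (24, DC, 24, LHR, BOS, SFO, 1040), (24, DC, 30, BOS, SFO, CDG, 680), (24, DC, 30, BOS, SFO, LHR, 7450), (24, DC, 30, LHR, BOS, ATL, 3970), (24, DC, 30, LHR, BOS, SFO, 1040), (24, DC, 33, BOS, SFO, CDG, 680), (24, DC, 33, BOS, SFO, LHR, 7450), (24, DC, 33, LHR, BOS, ATL, 3970), (24, DC, 33, LHR, BOS, SFO, 1040), (33, NYC, 14, CDG, MIA, IAD, 4360), (34, SEA, 21, DEN, BOS, ATL, 3970), (34, SEA, 21, DEN, BOS, SFO, 1040), (34, SEA, 23, DEN, BOS, ATL, 3970), (34, SEA, 23, DEN, BOS, SFO, 1040)}
π_{src, city, code} gives {(BOS, DC, ATL), (BOS, DC, SFO), (BOS, SEA, ATL), (BOS, SEA, SFO), (MIA, NYC, IAD), (SFO, DC, CDG), (SFO, DC, LHR)} (10 duplicate(s) eliminated).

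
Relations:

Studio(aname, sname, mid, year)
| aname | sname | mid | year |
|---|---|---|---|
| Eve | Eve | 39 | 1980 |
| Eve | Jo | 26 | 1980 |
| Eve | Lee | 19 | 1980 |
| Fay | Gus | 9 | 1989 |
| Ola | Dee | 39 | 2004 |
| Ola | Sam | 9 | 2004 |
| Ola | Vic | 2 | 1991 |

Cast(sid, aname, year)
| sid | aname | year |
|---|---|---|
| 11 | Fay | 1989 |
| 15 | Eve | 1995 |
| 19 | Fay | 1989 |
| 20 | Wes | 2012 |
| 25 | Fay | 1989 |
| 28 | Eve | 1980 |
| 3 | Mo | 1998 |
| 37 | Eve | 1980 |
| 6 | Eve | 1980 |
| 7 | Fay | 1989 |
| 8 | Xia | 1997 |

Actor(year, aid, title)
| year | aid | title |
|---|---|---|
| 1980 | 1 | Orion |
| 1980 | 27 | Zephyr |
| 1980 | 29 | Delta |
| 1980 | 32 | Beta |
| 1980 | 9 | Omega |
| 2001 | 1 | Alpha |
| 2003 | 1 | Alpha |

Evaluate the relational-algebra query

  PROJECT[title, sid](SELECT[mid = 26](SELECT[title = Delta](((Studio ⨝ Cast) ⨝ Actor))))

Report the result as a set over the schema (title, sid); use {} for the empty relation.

{(Delta, 28), (Delta, 37), (Delta, 6)}

Studio ⋈ Cast (natural join on aname, year): {(Eve, Eve, 39, 1980, 28), (Eve, Eve, 39, 1980, 37), (Eve, Eve, 39, 1980, 6), (Eve, Jo, 26, 1980, 28), (Eve, Jo, 26, 1980, 37), (Eve, Jo, 26, 1980, 6), (Eve, Lee, 19, 1980, 28), (Eve, Lee, 19, 1980, 37), (Eve, Lee, 19, 1980, 6), (Fay, Gus, 9, 1989, 11), (Fay, Gus, 9, 1989, 19), (Fay, Gus, 9, 1989, 25), (Fay, Gus, 9, 1989, 7)}
(Studio ⨝ Cast) ⋈ Actor (natural join on year): {(Eve, Eve, 39, 1980, 28, 1, Orion), (Eve, Eve, 39, 1980, 28, 27, Zephyr), (Eve, Eve, 39, 1980, 28, 29, Delta), (Eve, Eve, 39, 1980, 28, 32, Beta), (Eve, Eve, 39, 1980, 28, 9, Omega), (Eve, Eve, 39, 1980, 37, 1, Orion), (Eve, Eve, 39, 1980, 37, 27, Zephyr), (Eve, Eve, 39, 1980, 37, 29, Delta), (Eve, Eve, 39, 1980, 37, 32, Beta), (Eve, Eve, 39, 1980, 37, 9, Omega), (Eve, Eve, 39, 1980, 6, 1, Orion), (Eve, Eve, 39, 1980, 6, 27, Zephyr), (Eve, Eve, 39, 1980, 6, 29, Delta), (Eve, Eve, 39, 1980, 6, 32, Beta), (Eve, Eve, 39, 1980, 6, 9, Omega), (Eve, Jo, 26, 1980, 28, 1, Orion), (Eve, Jo, 26, 1980, 28, 27, Zephyr), (Eve, Jo, 26, 1980, 28, 29, Delta), (Eve, Jo, 26, 1980, 28, 32, Beta), (Eve, Jo, 26, 1980, 28, 9, Omega), (Eve, Jo, 26, 1980, 37, 1, Orion), (Eve, Jo, 26, 1980, 37, 27, Zephyr), (Eve, Jo, 26, 1980, 37, 29, Delta), (Eve, Jo, 26, 1980, 37, 32, Beta), (Eve, Jo, 26, 1980, 37, 9, Omega), (Eve, Jo, 26, 1980, 6, 1, Orion), (Eve, Jo, 26, 1980, 6, 27, Zephyr), (Eve, Jo, 26, 1980, 6, 29, Delta), (Eve, Jo, 26, 1980, 6, 32, Beta), (Eve, Jo, 26, 1980, 6, 9, Omega), (Eve, Lee, 19, 1980, 28, 1, Orion), (Eve, Lee, 19, 1980, 28, 27, Zephyr), (Eve, Lee, 19, 1980, 28, 29, Delta), (Eve, Lee, 19, 1980, 28, 32, Beta), (Eve, Lee, 19, 1980, 28, 9, Omega), (Eve, Lee, 19, 1980, 37, 1, Orion), (Eve, Lee, 19, 1980, 37, 27, Zephyr), (Eve, Lee, 19, 1980, 37, 29, Delta), (Eve, Lee, 19, 1980, 37, 32, Beta), (Eve, Lee, 19, 1980, 37, 9, Omega), (Eve, Lee, 19, 1980, 6, 1, Orion), (Eve, Lee, 19, 1980, 6, 27, Zephyr), (Eve, Lee, 19, 1980, 6, 29, Delta), (Eve, Lee, 19, 1980, 6, 32, Beta), (Eve, Lee, 19, 1980, 6, 9, Omega)}
σ[title = Delta]: keep tuples satisfying title = Delta → {(Eve, Eve, 39, 1980, 28, 29, Delta), (Eve, Eve, 39, 1980, 37, 29, Delta), (Eve, Eve, 39, 1980, 6, 29, Delta), (Eve, Jo, 26, 1980, 28, 29, Delta), (Eve, Jo, 26, 1980, 37, 29, Delta), (Eve, Jo, 26, 1980, 6, 29, Delta), (Eve, Lee, 19, 1980, 28, 29, Delta), (Eve, Lee, 19, 1980, 37, 29, Delta), (Eve, Lee, 19, 1980, 6, 29, Delta)}
σ[mid = 26]: keep tuples satisfying mid = 26 → {(Eve, Jo, 26, 1980, 28, 29, Delta), (Eve, Jo, 26, 1980, 37, 29, Delta), (Eve, Jo, 26, 1980, 6, 29, Delta)}
Projecting to title, sid: {(Delta, 28), (Delta, 37), (Delta, 6)}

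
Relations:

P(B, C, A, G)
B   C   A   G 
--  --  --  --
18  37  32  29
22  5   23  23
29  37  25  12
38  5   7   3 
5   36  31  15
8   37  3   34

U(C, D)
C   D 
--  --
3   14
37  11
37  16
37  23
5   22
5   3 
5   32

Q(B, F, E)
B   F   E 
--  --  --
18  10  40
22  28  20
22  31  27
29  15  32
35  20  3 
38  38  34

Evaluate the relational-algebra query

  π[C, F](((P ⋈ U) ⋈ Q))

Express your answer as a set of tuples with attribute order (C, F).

{(37, 10), (37, 15), (5, 28), (5, 31), (5, 38)}

Joining P and U on C yields {(18, 37, 32, 29, 11), (18, 37, 32, 29, 16), (18, 37, 32, 29, 23), (22, 5, 23, 23, 22), (22, 5, 23, 23, 3), (22, 5, 23, 23, 32), (29, 37, 25, 12, 11), (29, 37, 25, 12, 16), (29, 37, 25, 12, 23), (38, 5, 7, 3, 22), (38, 5, 7, 3, 3), (38, 5, 7, 3, 32), (8, 37, 3, 34, 11), (8, 37, 3, 34, 16), (8, 37, 3, 34, 23)}.
Joining (P ⋈ U) and Q on B yields {(18, 37, 32, 29, 11, 10, 40), (18, 37, 32, 29, 16, 10, 40), (18, 37, 32, 29, 23, 10, 40), (22, 5, 23, 23, 22, 28, 20), (22, 5, 23, 23, 22, 31, 27), (22, 5, 23, 23, 3, 28, 20), (22, 5, 23, 23, 3, 31, 27), (22, 5, 23, 23, 32, 28, 20), (22, 5, 23, 23, 32, 31, 27), (29, 37, 25, 12, 11, 15, 32), (29, 37, 25, 12, 16, 15, 32), (29, 37, 25, 12, 23, 15, 32), (38, 5, 7, 3, 22, 38, 34), (38, 5, 7, 3, 3, 38, 34), (38, 5, 7, 3, 32, 38, 34)}.
π_{C, F} gives {(37, 10), (37, 15), (5, 28), (5, 31), (5, 38)} (10 duplicate(s) eliminated).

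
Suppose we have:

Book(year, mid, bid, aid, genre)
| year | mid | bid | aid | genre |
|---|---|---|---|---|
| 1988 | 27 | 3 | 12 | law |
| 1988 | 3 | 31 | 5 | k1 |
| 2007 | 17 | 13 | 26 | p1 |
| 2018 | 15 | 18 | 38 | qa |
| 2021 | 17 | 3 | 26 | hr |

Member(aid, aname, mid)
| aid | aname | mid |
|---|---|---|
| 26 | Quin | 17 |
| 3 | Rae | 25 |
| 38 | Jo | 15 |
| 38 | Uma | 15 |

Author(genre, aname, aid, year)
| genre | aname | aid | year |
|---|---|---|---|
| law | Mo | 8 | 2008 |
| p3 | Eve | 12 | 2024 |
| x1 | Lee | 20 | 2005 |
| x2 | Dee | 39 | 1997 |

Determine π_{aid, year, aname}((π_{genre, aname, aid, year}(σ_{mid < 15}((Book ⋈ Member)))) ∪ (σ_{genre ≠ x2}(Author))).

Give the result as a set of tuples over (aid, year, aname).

{(12, 2024, Eve), (20, 2005, Lee), (8, 2008, Mo)}

Natural join on mid, aid: {(2007, 17, 13, 26, p1, Quin), (2018, 15, 18, 38, qa, Jo), (2018, 15, 18, 38, qa, Uma), (2021, 17, 3, 26, hr, Quin)}
Selection mid < 15: {}
π_{genre, aname, aid, year} gives {}.
Selection genre ≠ x2: {(law, Mo, 8, 2008), (p3, Eve, 12, 2024), (x1, Lee, 20, 2005)}
Set union of the two operands is {(law, Mo, 8, 2008), (p3, Eve, 12, 2024), (x1, Lee, 20, 2005)}.
π_{aid, year, aname} gives {(12, 2024, Eve), (20, 2005, Lee), (8, 2008, Mo)}.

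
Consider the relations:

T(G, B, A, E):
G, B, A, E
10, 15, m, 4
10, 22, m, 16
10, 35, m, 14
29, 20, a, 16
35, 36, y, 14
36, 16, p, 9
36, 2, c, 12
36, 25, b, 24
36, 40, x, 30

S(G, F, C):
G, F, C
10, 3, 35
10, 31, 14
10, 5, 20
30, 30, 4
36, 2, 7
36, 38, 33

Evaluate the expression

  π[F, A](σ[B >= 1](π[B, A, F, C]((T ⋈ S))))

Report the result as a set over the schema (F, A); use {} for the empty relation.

Joining T and S on G yields {(10, 15, m, 4, 3, 35), (10, 15, m, 4, 31, 14), (10, 15, m, 4, 5, 20), (10, 22, m, 16, 3, 35), (10, 22, m, 16, 31, 14), (10, 22, m, 16, 5, 20), (10, 35, m, 14, 3, 35), (10, 35, m, 14, 31, 14), (10, 35, m, 14, 5, 20), (36, 16, p, 9, 2, 7), (36, 16, p, 9, 38, 33), (36, 2, c, 12, 2, 7), (36, 2, c, 12, 38, 33), (36, 25, b, 24, 2, 7), (36, 25, b, 24, 38, 33), (36, 40, x, 30, 2, 7), (36, 40, x, 30, 38, 33)}.
π[B, A, F, C]: project onto (B, A, F, C) → {(15, m, 3, 35), (15, m, 31, 14), (15, m, 5, 20), (16, p, 2, 7), (16, p, 38, 33), (2, c, 2, 7), (2, c, 38, 33), (22, m, 3, 35), (22, m, 31, 14), (22, m, 5, 20), (25, b, 2, 7), (25, b, 38, 33), (35, m, 3, 35), (35, m, 31, 14), (35, m, 5, 20), (40, x, 2, 7), (40, x, 38, 33)}
Selection B >= 1: {(15, m, 3, 35), (15, m, 31, 14), (15, m, 5, 20), (16, p, 2, 7), (16, p, 38, 33), (2, c, 2, 7), (2, c, 38, 33), (22, m, 3, 35), (22, m, 31, 14), (22, m, 5, 20), (25, b, 2, 7), (25, b, 38, 33), (35, m, 3, 35), (35, m, 31, 14), (35, m, 5, 20), (40, x, 2, 7), (40, x, 38, 33)}
π[F, A]: project onto (F, A) (6 duplicate(s) eliminated) → {(2, b), (2, c), (2, p), (2, x), (3, m), (31, m), (38, b), (38, c), (38, p), (38, x), (5, m)}

{(2, b), (2, c), (2, p), (2, x), (3, m), (31, m), (38, b), (38, c), (38, p), (38, x), (5, m)}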